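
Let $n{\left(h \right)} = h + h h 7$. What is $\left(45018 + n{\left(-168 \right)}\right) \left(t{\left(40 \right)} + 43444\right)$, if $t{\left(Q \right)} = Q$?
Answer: $10541304312$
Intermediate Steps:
$n{\left(h \right)} = h + 7 h^{2}$ ($n{\left(h \right)} = h + h^{2} \cdot 7 = h + 7 h^{2}$)
$\left(45018 + n{\left(-168 \right)}\right) \left(t{\left(40 \right)} + 43444\right) = \left(45018 - 168 \left(1 + 7 \left(-168\right)\right)\right) \left(40 + 43444\right) = \left(45018 - 168 \left(1 - 1176\right)\right) 43484 = \left(45018 - -197400\right) 43484 = \left(45018 + 197400\right) 43484 = 242418 \cdot 43484 = 10541304312$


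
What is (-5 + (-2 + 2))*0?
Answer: 0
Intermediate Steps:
(-5 + (-2 + 2))*0 = (-5 + 0)*0 = -5*0 = 0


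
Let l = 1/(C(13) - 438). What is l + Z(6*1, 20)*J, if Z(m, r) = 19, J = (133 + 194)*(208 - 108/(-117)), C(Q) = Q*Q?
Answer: 4539242639/3497 ≈ 1.2980e+6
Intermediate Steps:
C(Q) = Q²
J = 888132/13 (J = 327*(208 - 108*(-1/117)) = 327*(208 + 12/13) = 327*(2716/13) = 888132/13 ≈ 68318.)
l = -1/269 (l = 1/(13² - 438) = 1/(169 - 438) = 1/(-269) = -1/269 ≈ -0.0037175)
l + Z(6*1, 20)*J = -1/269 + 19*(888132/13) = -1/269 + 16874508/13 = 4539242639/3497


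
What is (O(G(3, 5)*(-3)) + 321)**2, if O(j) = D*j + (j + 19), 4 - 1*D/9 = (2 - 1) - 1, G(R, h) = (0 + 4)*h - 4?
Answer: 2062096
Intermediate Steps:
G(R, h) = -4 + 4*h (G(R, h) = 4*h - 4 = -4 + 4*h)
D = 36 (D = 36 - 9*((2 - 1) - 1) = 36 - 9*(1 - 1) = 36 - 9*0 = 36 + 0 = 36)
O(j) = 19 + 37*j (O(j) = 36*j + (j + 19) = 36*j + (19 + j) = 19 + 37*j)
(O(G(3, 5)*(-3)) + 321)**2 = ((19 + 37*((-4 + 4*5)*(-3))) + 321)**2 = ((19 + 37*((-4 + 20)*(-3))) + 321)**2 = ((19 + 37*(16*(-3))) + 321)**2 = ((19 + 37*(-48)) + 321)**2 = ((19 - 1776) + 321)**2 = (-1757 + 321)**2 = (-1436)**2 = 2062096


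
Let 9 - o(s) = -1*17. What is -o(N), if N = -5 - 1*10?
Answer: -26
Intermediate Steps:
N = -15 (N = -5 - 10 = -15)
o(s) = 26 (o(s) = 9 - (-1)*17 = 9 - 1*(-17) = 9 + 17 = 26)
-o(N) = -1*26 = -26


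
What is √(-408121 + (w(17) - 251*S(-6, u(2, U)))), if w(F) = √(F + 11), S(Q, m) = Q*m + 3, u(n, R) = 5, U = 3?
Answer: √(-401344 + 2*√7) ≈ 633.51*I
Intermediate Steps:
S(Q, m) = 3 + Q*m
w(F) = √(11 + F)
√(-408121 + (w(17) - 251*S(-6, u(2, U)))) = √(-408121 + (√(11 + 17) - 251*(3 - 6*5))) = √(-408121 + (√28 - 251*(3 - 30))) = √(-408121 + (2*√7 - 251*(-27))) = √(-408121 + (2*√7 + 6777)) = √(-408121 + (6777 + 2*√7)) = √(-401344 + 2*√7)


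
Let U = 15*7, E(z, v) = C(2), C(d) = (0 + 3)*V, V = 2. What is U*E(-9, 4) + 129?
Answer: 759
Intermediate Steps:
C(d) = 6 (C(d) = (0 + 3)*2 = 3*2 = 6)
E(z, v) = 6
U = 105
U*E(-9, 4) + 129 = 105*6 + 129 = 630 + 129 = 759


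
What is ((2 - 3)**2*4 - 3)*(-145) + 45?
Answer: -100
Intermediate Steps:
((2 - 3)**2*4 - 3)*(-145) + 45 = ((-1)**2*4 - 3)*(-145) + 45 = (1*4 - 3)*(-145) + 45 = (4 - 3)*(-145) + 45 = 1*(-145) + 45 = -145 + 45 = -100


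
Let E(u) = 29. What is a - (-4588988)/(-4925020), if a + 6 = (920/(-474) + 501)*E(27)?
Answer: 4221222539266/291807435 ≈ 14466.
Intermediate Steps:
a = 3428611/237 (a = -6 + (920/(-474) + 501)*29 = -6 + (920*(-1/474) + 501)*29 = -6 + (-460/237 + 501)*29 = -6 + (118277/237)*29 = -6 + 3430033/237 = 3428611/237 ≈ 14467.)
a - (-4588988)/(-4925020) = 3428611/237 - (-4588988)/(-4925020) = 3428611/237 - (-4588988)*(-1)/4925020 = 3428611/237 - 1*1147247/1231255 = 3428611/237 - 1147247/1231255 = 4221222539266/291807435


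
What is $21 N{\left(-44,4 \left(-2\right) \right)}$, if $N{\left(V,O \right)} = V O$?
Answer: $7392$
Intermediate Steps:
$N{\left(V,O \right)} = O V$
$21 N{\left(-44,4 \left(-2\right) \right)} = 21 \cdot 4 \left(-2\right) \left(-44\right) = 21 \left(\left(-8\right) \left(-44\right)\right) = 21 \cdot 352 = 7392$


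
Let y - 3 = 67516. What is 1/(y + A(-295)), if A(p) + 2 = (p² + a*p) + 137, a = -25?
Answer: 1/162054 ≈ 6.1708e-6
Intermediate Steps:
y = 67519 (y = 3 + 67516 = 67519)
A(p) = 135 + p² - 25*p (A(p) = -2 + ((p² - 25*p) + 137) = -2 + (137 + p² - 25*p) = 135 + p² - 25*p)
1/(y + A(-295)) = 1/(67519 + (135 + (-295)² - 25*(-295))) = 1/(67519 + (135 + 87025 + 7375)) = 1/(67519 + 94535) = 1/162054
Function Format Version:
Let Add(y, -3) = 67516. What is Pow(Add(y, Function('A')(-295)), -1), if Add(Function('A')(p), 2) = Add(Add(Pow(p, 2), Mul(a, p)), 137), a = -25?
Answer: Rational(1, 162054) ≈ 6.1708e-6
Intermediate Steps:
y = 67519 (y = Add(3, 67516) = 67519)
Function('A')(p) = Add(135, Pow(p, 2), Mul(-25, p)) (Function('A')(p) = Add(-2, Add(Add(Pow(p, 2), Mul(-25, p)), 137)) = Add(-2, Add(137, Pow(p, 2), Mul(-25, p))) = Add(135, Pow(p, 2), Mul(-25, p)))
Pow(Add(y, Function('A')(-295)), -1) = Pow(Add(67519, Add(135, Pow(-295, 2), Mul(-25, -295))), -1) = Pow(Add(67519, Add(135, 87025, 7375)), -1) = Pow(Add(67519, 94535), -1) = Pow(162054, -1) = Rational(1, 162054)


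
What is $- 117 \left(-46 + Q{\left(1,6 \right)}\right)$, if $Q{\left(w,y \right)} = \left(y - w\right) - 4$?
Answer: $5265$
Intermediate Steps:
$Q{\left(w,y \right)} = -4 + y - w$
$- 117 \left(-46 + Q{\left(1,6 \right)}\right) = - 117 \left(-46 - -1\right) = - 117 \left(-46 + 1\right) = \left(-117\right) \left(-45\right) = 5265$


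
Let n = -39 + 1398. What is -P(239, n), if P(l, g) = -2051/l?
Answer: 2051/239 ≈ 8.5816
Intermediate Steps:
n = 1359
-P(239, n) = -(-2051)/239 = -1*(-2051/239) = 2051/239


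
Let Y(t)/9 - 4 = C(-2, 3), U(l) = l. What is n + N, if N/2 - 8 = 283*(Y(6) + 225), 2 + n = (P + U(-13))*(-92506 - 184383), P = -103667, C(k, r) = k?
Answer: 28707989072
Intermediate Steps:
Y(t) = 18 (Y(t) = 36 + 9*(-2) = 36 - 18 = 18)
n = 28707851518 (n = -2 + (-103667 - 13)*(-92506 - 184383) = -2 - 103680*(-276889) = -2 + 28707851520 = 28707851518)
N = 137554 (N = 16 + 2*(283*(18 + 225)) = 16 + 2*(283*243) = 16 + 2*68769 = 16 + 137538 = 137554)
n + N = 28707851518 + 137554 = 28707989072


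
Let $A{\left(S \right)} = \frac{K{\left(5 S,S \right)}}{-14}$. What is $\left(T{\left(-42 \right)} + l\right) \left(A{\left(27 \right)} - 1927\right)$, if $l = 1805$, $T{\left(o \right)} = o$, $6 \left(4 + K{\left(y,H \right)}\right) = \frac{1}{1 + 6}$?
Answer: $- \frac{1997318567}{588} \approx -3.3968 \cdot 10^{6}$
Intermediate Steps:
$K{\left(y,H \right)} = - \frac{167}{42}$ ($K{\left(y,H \right)} = -4 + \frac{1}{6 \left(1 + 6\right)} = -4 + \frac{1}{6 \cdot 7} = -4 + \frac{1}{6} \cdot \frac{1}{7} = -4 + \frac{1}{42} = - \frac{167}{42}$)
$A{\left(S \right)} = \frac{167}{588}$ ($A{\left(S \right)} = - \frac{167}{42 \left(-14\right)} = \left(- \frac{167}{42}\right) \left(- \frac{1}{14}\right) = \frac{167}{588}$)
$\left(T{\left(-42 \right)} + l\right) \left(A{\left(27 \right)} - 1927\right) = \left(-42 + 1805\right) \left(\frac{167}{588} - 1927\right) = 1763 \left(- \frac{1132909}{588}\right) = - \frac{1997318567}{588}$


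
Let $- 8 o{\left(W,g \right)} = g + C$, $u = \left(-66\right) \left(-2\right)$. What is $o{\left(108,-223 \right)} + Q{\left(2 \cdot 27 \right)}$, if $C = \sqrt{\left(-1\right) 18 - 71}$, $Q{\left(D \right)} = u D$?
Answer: $\frac{57247}{8} - \frac{i \sqrt{89}}{8} \approx 7155.9 - 1.1792 i$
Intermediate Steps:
$u = 132$
$Q{\left(D \right)} = 132 D$
$C = i \sqrt{89}$ ($C = \sqrt{-18 - 71} = \sqrt{-89} = i \sqrt{89} \approx 9.434 i$)
$o{\left(W,g \right)} = - \frac{g}{8} - \frac{i \sqrt{89}}{8}$ ($o{\left(W,g \right)} = - \frac{g + i \sqrt{89}}{8} = - \frac{g}{8} - \frac{i \sqrt{89}}{8}$)
$o{\left(108,-223 \right)} + Q{\left(2 \cdot 27 \right)} = \left(\left(- \frac{1}{8}\right) \left(-223\right) - \frac{i \sqrt{89}}{8}\right) + 132 \cdot 2 \cdot 27 = \left(\frac{223}{8} - \frac{i \sqrt{89}}{8}\right) + 132 \cdot 54 = \left(\frac{223}{8} - \frac{i \sqrt{89}}{8}\right) + 7128 = \frac{57247}{8} - \frac{i \sqrt{89}}{8}$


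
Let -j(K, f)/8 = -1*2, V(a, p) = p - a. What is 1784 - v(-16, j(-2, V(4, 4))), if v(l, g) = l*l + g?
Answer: 1512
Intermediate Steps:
j(K, f) = 16 (j(K, f) = -(-8)*2 = -8*(-2) = 16)
v(l, g) = g + l² (v(l, g) = l² + g = g + l²)
1784 - v(-16, j(-2, V(4, 4))) = 1784 - (16 + (-16)²) = 1784 - (16 + 256) = 1784 - 1*272 = 1784 - 272 = 1512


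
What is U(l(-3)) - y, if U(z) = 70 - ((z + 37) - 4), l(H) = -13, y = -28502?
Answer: 28552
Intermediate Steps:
U(z) = 37 - z (U(z) = 70 - ((37 + z) - 4) = 70 - (33 + z) = 70 + (-33 - z) = 37 - z)
U(l(-3)) - y = (37 - 1*(-13)) - 1*(-28502) = (37 + 13) + 28502 = 50 + 28502 = 28552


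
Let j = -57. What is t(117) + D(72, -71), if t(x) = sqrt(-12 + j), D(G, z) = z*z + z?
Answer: 4970 + I*sqrt(69) ≈ 4970.0 + 8.3066*I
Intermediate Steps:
D(G, z) = z + z**2 (D(G, z) = z**2 + z = z + z**2)
t(x) = I*sqrt(69) (t(x) = sqrt(-12 - 57) = sqrt(-69) = I*sqrt(69))
t(117) + D(72, -71) = I*sqrt(69) - 71*(1 - 71) = I*sqrt(69) - 71*(-70) = I*sqrt(69) + 4970 = 4970 + I*sqrt(69)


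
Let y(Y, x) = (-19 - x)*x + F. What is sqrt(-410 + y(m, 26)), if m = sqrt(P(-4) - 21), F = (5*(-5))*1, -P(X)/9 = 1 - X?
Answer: I*sqrt(1605) ≈ 40.062*I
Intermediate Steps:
P(X) = -9 + 9*X (P(X) = -9*(1 - X) = -9 + 9*X)
F = -25 (F = -25*1 = -25)
m = I*sqrt(66) (m = sqrt((-9 + 9*(-4)) - 21) = sqrt((-9 - 36) - 21) = sqrt(-45 - 21) = sqrt(-66) = I*sqrt(66) ≈ 8.124*I)
y(Y, x) = -25 + x*(-19 - x) (y(Y, x) = (-19 - x)*x - 25 = x*(-19 - x) - 25 = -25 + x*(-19 - x))
sqrt(-410 + y(m, 26)) = sqrt(-410 + (-25 - 1*26**2 - 19*26)) = sqrt(-410 + (-25 - 1*676 - 494)) = sqrt(-410 + (-25 - 676 - 494)) = sqrt(-410 - 1195) = sqrt(-1605) = I*sqrt(1605)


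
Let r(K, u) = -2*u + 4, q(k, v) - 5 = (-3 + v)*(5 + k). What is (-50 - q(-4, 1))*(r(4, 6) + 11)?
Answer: -159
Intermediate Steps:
q(k, v) = 5 + (-3 + v)*(5 + k)
r(K, u) = 4 - 2*u
(-50 - q(-4, 1))*(r(4, 6) + 11) = (-50 - (-10 - 3*(-4) + 5*1 - 4*1))*((4 - 2*6) + 11) = (-50 - (-10 + 12 + 5 - 4))*((4 - 12) + 11) = (-50 - 1*3)*(-8 + 11) = (-50 - 3)*3 = -53*3 = -159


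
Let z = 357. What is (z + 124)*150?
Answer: 72150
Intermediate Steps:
(z + 124)*150 = (357 + 124)*150 = 481*150 = 72150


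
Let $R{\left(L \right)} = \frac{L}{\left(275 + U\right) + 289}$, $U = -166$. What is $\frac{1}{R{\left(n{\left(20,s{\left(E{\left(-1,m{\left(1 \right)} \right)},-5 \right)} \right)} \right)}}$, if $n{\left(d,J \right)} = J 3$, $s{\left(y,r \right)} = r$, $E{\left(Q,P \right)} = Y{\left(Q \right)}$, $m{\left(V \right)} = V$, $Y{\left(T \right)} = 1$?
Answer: $- \frac{398}{15} \approx -26.533$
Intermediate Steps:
$E{\left(Q,P \right)} = 1$
$n{\left(d,J \right)} = 3 J$
$R{\left(L \right)} = \frac{L}{398}$ ($R{\left(L \right)} = \frac{L}{\left(275 - 166\right) + 289} = \frac{L}{109 + 289} = \frac{L}{398}$)
$\frac{1}{R{\left(n{\left(20,s{\left(E{\left(-1,m{\left(1 \right)} \right)},-5 \right)} \right)} \right)}} = \frac{1}{\frac{1}{398} \cdot 3 \left(-5\right)} = \frac{1}{\frac{1}{398} \left(-15\right)} = \frac{1}{- \frac{15}{398}} = - \frac{398}{15}$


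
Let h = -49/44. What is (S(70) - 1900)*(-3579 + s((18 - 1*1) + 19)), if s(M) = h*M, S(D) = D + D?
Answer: 6369600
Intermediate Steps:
h = -49/44 (h = -49*1/44 = -49/44 ≈ -1.1136)
S(D) = 2*D
s(M) = -49*M/44
(S(70) - 1900)*(-3579 + s((18 - 1*1) + 19)) = (2*70 - 1900)*(-3579 - 49*((18 - 1*1) + 19)/44) = (140 - 1900)*(-3579 - 49*((18 - 1) + 19)/44) = -1760*(-3579 - 49*(17 + 19)/44) = -1760*(-3579 - 49/44*36) = -1760*(-3579 - 441/11) = -1760*(-39810/11) = 6369600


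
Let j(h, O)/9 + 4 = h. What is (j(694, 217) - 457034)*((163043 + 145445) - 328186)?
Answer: 8880331152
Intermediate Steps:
j(h, O) = -36 + 9*h
(j(694, 217) - 457034)*((163043 + 145445) - 328186) = ((-36 + 9*694) - 457034)*((163043 + 145445) - 328186) = ((-36 + 6246) - 457034)*(308488 - 328186) = (6210 - 457034)*(-19698) = -450824*(-19698) = 8880331152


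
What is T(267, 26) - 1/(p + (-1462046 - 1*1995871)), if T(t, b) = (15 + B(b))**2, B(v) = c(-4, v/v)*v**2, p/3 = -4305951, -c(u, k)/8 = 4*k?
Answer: 7652310349285531/16375770 ≈ 4.6729e+8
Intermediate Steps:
c(u, k) = -32*k
p = -12917853 (p = 3*(-4305951) = -12917853)
B(v) = -32*v**2 (B(v) = (-32*v/v)*v**2 = (-32*1)*v**2 = -32*v**2)
T(t, b) = (15 - 32*b**2)**2
T(267, 26) - 1/(p + (-1462046 - 1*1995871)) = (-15 + 32*26**2)**2 - 1/(-12917853 + (-1462046 - 1*1995871)) = (-15 + 32*676)**2 - 1/(-12917853 + (-1462046 - 1995871)) = (-15 + 21632)**2 - 1/(-12917853 - 3457917) = 21617**2 - 1/(-16375770) = 467294689 - 1*(-1/16375770) = 467294689 + 1/16375770 = 7652310349285531/16375770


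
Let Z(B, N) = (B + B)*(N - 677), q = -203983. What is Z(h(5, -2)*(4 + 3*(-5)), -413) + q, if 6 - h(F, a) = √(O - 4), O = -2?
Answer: -60103 - 23980*I*√6 ≈ -60103.0 - 58739.0*I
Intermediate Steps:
h(F, a) = 6 - I*√6 (h(F, a) = 6 - √(-2 - 4) = 6 - √(-6) = 6 - I*√6)
Z(B, N) = 2*B*(-677 + N) (Z(B, N) = (2*B)*(-677 + N) = 2*B*(-677 + N))
Z(h(5, -2)*(4 + 3*(-5)), -413) + q = 2*((6 - I*√6)*(4 + 3*(-5)))*(-677 - 413) - 203983 = 2*((6 - I*√6)*(4 - 15))*(-1090) - 203983 = 2*((6 - I*√6)*(-11))*(-1090) - 203983 = 2*(-66 + 11*I*√6)*(-1090) - 203983 = (143880 - 23980*I*√6) - 203983 = -60103 - 23980*I*√6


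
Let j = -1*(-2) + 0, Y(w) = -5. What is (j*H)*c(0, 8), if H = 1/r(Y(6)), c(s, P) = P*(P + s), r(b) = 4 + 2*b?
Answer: -64/3 ≈ -21.333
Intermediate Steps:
j = 2 (j = 2 + 0 = 2)
H = -⅙ (H = 1/(4 + 2*(-5)) = 1/(4 - 10) = 1/(-6) = -⅙ ≈ -0.16667)
(j*H)*c(0, 8) = (2*(-⅙))*(8*(8 + 0)) = -8*8/3 = -⅓*64 = -64/3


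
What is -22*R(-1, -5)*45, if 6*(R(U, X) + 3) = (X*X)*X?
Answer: 23595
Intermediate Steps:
R(U, X) = -3 + X**3/6 (R(U, X) = -3 + ((X*X)*X)/6 = -3 + (X**2*X)/6 = -3 + X**3/6)
-22*R(-1, -5)*45 = -22*(-3 + (1/6)*(-5)**3)*45 = -22*(-3 + (1/6)*(-125))*45 = -22*(-3 - 125/6)*45 = -22*(-143/6)*45 = (1573/3)*45 = 23595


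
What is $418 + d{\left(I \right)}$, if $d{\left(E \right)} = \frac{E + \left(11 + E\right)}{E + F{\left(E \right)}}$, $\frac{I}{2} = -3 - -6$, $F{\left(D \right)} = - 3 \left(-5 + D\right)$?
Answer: $\frac{1277}{3} \approx 425.67$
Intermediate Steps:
$F{\left(D \right)} = 15 - 3 D$
$I = 6$ ($I = 2 \left(-3 - -6\right) = 2 \left(-3 + 6\right) = 2 \cdot 3 = 6$)
$d{\left(E \right)} = \frac{11 + 2 E}{15 - 2 E}$ ($d{\left(E \right)} = \frac{E + \left(11 + E\right)}{E - \left(-15 + 3 E\right)} = \frac{11 + 2 E}{15 - 2 E}$)
$418 + d{\left(I \right)} = 418 + \frac{-11 - 12}{-15 + 2 \cdot 6} = 418 + \frac{-11 - 12}{-15 + 12} = 418 + \frac{1}{-3} \left(-23\right) = 418 - - \frac{23}{3} = 418 + \frac{23}{3} = \frac{1277}{3}$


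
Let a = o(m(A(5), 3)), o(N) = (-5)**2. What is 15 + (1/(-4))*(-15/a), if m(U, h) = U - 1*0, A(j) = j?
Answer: 303/20 ≈ 15.150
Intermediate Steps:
m(U, h) = U (m(U, h) = U + 0 = U)
o(N) = 25
a = 25
15 + (1/(-4))*(-15/a) = 15 + (1/(-4))*(-15/25) = 15 + (1*(-1/4))*(-15*1/25) = 15 - 1/4*(-3/5) = 15 + 3/20 = 303/20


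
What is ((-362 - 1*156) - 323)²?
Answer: 707281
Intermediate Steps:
((-362 - 1*156) - 323)² = ((-362 - 156) - 323)² = (-518 - 323)² = (-841)² = 707281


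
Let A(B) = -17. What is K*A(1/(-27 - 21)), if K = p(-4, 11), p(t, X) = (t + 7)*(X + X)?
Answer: -1122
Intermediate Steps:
p(t, X) = 2*X*(7 + t) (p(t, X) = (7 + t)*(2*X) = 2*X*(7 + t))
K = 66 (K = 2*11*(7 - 4) = 2*11*3 = 66)
K*A(1/(-27 - 21)) = 66*(-17) = -1122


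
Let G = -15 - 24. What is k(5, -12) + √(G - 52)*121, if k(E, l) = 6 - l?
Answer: 18 + 121*I*√91 ≈ 18.0 + 1154.3*I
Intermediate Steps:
G = -39
k(5, -12) + √(G - 52)*121 = (6 - 1*(-12)) + √(-39 - 52)*121 = (6 + 12) + √(-91)*121 = 18 + (I*√91)*121 = 18 + 121*I*√91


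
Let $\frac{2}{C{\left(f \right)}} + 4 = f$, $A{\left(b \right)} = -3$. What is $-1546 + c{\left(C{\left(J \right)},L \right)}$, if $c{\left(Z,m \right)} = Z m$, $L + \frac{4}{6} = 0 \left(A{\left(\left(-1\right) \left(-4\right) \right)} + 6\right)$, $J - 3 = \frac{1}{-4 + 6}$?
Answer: $- \frac{4630}{3} \approx -1543.3$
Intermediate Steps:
$J = \frac{7}{2}$ ($J = 3 + \frac{1}{-4 + 6} = 3 + \frac{1}{2} = \frac{7}{2} \approx 3.5$)
$C{\left(f \right)} = \frac{2}{-4 + f}$
$L = - \frac{2}{3}$ ($L = - \frac{2}{3} + 0 \left(-3 + 6\right) = - \frac{2}{3} + 0 \cdot 3 = - \frac{2}{3} + 0 = - \frac{2}{3} \approx -0.66667$)
$-1546 + c{\left(C{\left(J \right)},L \right)} = -1546 + \frac{2}{-4 + \frac{7}{2}} \left(- \frac{2}{3}\right) = -1546 + \frac{2}{- \frac{1}{2}} \left(- \frac{2}{3}\right) = -1546 + 2 \left(-2\right) \left(- \frac{2}{3}\right) = -1546 - - \frac{8}{3} = -1546 + \frac{8}{3} = - \frac{4630}{3}$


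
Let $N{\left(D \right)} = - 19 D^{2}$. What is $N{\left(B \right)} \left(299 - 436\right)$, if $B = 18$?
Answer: $843372$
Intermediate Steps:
$N{\left(B \right)} \left(299 - 436\right) = - 19 \cdot 18^{2} \left(299 - 436\right) = \left(-19\right) 324 \left(-137\right) = \left(-6156\right) \left(-137\right) = 843372$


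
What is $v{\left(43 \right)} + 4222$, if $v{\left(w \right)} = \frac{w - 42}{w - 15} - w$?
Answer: $\frac{117013}{28} \approx 4179.0$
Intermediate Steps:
$v{\left(w \right)} = - w + \frac{-42 + w}{-15 + w}$ ($v{\left(w \right)} = \frac{-42 + w}{-15 + w} - w = - w + \frac{-42 + w}{-15 + w}$)
$v{\left(43 \right)} + 4222 = \frac{-42 - 43^{2} + 16 \cdot 43}{-15 + 43} + 4222 = \frac{-42 - 1849 + 688}{28} + 4222 = \frac{1}{28} \left(-1203\right) + 4222 = - \frac{1203}{28} + 4222 = \frac{117013}{28}$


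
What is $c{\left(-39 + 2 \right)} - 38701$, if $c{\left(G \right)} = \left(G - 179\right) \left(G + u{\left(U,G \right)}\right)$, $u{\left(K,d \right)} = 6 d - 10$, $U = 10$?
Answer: $19403$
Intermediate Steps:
$u{\left(K,d \right)} = -10 + 6 d$
$c{\left(G \right)} = \left(-179 + G\right) \left(-10 + 7 G\right)$ ($c{\left(G \right)} = \left(G - 179\right) \left(G + \left(-10 + 6 G\right)\right) = \left(-179 + G\right) \left(-10 + 7 G\right)$)
$c{\left(-39 + 2 \right)} - 38701 = \left(1790 - 1263 \left(-39 + 2\right) + 7 \left(-39 + 2\right)^{2}\right) - 38701 = \left(1790 - -46731 + 7 \left(-37\right)^{2}\right) - 38701 = \left(1790 + 46731 + 7 \cdot 1369\right) - 38701 = \left(1790 + 46731 + 9583\right) - 38701 = 58104 - 38701 = 19403$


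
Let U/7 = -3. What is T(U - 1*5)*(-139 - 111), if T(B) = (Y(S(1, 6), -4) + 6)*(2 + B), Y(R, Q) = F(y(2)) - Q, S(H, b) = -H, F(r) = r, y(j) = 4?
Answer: 84000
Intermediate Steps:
U = -21 (U = 7*(-3) = -21)
Y(R, Q) = 4 - Q
T(B) = 28 + 14*B (T(B) = ((4 - 1*(-4)) + 6)*(2 + B) = ((4 + 4) + 6)*(2 + B) = (8 + 6)*(2 + B) = 14*(2 + B) = 28 + 14*B)
T(U - 1*5)*(-139 - 111) = (28 + 14*(-21 - 1*5))*(-139 - 111) = (28 + 14*(-21 - 5))*(-250) = (28 + 14*(-26))*(-250) = (28 - 364)*(-250) = -336*(-250) = 84000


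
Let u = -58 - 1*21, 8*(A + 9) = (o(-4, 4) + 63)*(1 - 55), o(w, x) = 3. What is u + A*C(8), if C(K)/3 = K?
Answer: -10987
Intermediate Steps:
C(K) = 3*K
A = -909/2 (A = -9 + ((3 + 63)*(1 - 55))/8 = -9 + (66*(-54))/8 = -9 + (⅛)*(-3564) = -9 - 891/2 = -909/2 ≈ -454.50)
u = -79 (u = -58 - 21 = -79)
u + A*C(8) = -79 - 2727*8/2 = -79 - 909/2*24 = -79 - 10908 = -10987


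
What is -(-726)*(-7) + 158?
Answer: -4924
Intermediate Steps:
-(-726)*(-7) + 158 = -121*42 + 158 = -5082 + 158 = -4924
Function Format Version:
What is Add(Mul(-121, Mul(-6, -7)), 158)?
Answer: -4924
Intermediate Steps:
Add(Mul(-121, Mul(-6, -7)), 158) = Add(Mul(-121, 42), 158) = Add(-5082, 158) = -4924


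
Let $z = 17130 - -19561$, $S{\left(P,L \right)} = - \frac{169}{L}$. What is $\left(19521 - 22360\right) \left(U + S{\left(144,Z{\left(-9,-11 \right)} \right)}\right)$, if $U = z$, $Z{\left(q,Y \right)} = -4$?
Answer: $- \frac{417142787}{4} \approx -1.0429 \cdot 10^{8}$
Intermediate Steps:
$z = 36691$ ($z = 17130 + 19561 = 36691$)
$U = 36691$
$\left(19521 - 22360\right) \left(U + S{\left(144,Z{\left(-9,-11 \right)} \right)}\right) = \left(19521 - 22360\right) \left(36691 - \frac{169}{-4}\right) = \left(19521 - 22360\right) \left(36691 - - \frac{169}{4}\right) = - 2839 \left(36691 + \frac{169}{4}\right) = \left(-2839\right) \frac{146933}{4} = - \frac{417142787}{4}$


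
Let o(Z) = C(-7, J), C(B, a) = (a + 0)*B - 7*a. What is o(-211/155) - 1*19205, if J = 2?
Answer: -19233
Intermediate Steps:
C(B, a) = -7*a + B*a (C(B, a) = a*B - 7*a = B*a - 7*a = -7*a + B*a)
o(Z) = -28 (o(Z) = 2*(-7 - 7) = 2*(-14) = -28)
o(-211/155) - 1*19205 = -28 - 1*19205 = -28 - 19205 = -19233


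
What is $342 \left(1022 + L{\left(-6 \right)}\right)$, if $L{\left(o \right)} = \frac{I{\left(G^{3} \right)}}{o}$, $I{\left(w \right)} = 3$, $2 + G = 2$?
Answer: $349353$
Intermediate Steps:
$G = 0$ ($G = -2 + 2 = 0$)
$L{\left(o \right)} = \frac{3}{o}$
$342 \left(1022 + L{\left(-6 \right)}\right) = 342 \left(1022 + \frac{3}{-6}\right) = 342 \left(1022 + 3 \left(- \frac{1}{6}\right)\right) = 342 \left(1022 - \frac{1}{2}\right) = 342 \cdot \frac{2043}{2} = 349353$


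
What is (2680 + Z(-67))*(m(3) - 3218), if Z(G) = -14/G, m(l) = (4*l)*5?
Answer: -567094692/67 ≈ -8.4641e+6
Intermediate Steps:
m(l) = 20*l
(2680 + Z(-67))*(m(3) - 3218) = (2680 - 14/(-67))*(20*3 - 3218) = (2680 - 14*(-1/67))*(60 - 3218) = (2680 + 14/67)*(-3158) = (179574/67)*(-3158) = -567094692/67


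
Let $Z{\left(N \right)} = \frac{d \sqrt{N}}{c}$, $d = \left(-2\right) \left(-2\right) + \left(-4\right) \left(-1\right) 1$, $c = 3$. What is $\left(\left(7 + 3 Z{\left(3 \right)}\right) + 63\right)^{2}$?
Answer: $5092 + 1120 \sqrt{3} \approx 7031.9$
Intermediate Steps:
$d = 8$ ($d = 4 + 4 \cdot 1 = 4 + 4 = 8$)
$Z{\left(N \right)} = \frac{8 \sqrt{N}}{3}$
$\left(\left(7 + 3 Z{\left(3 \right)}\right) + 63\right)^{2} = \left(\left(7 + 3 \frac{8 \sqrt{3}}{3}\right) + 63\right)^{2} = \left(\left(7 + 8 \sqrt{3}\right) + 63\right)^{2} = \left(70 + 8 \sqrt{3}\right)^{2}$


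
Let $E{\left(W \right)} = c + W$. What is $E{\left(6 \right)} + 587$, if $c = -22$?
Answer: $571$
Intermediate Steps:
$E{\left(W \right)} = -22 + W$
$E{\left(6 \right)} + 587 = \left(-22 + 6\right) + 587 = -16 + 587 = 571$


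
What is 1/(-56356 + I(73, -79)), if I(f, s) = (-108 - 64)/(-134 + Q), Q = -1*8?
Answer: -71/4001190 ≈ -1.7745e-5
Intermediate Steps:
Q = -8
I(f, s) = 86/71 (I(f, s) = (-108 - 64)/(-134 - 8) = -172/(-142) = -172*(-1/142) = 86/71)
1/(-56356 + I(73, -79)) = 1/(-56356 + 86/71) = 1/(-4001190/71) = -71/4001190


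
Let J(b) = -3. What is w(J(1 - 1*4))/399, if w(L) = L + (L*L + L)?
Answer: 1/133 ≈ 0.0075188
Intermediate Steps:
w(L) = L² + 2*L (w(L) = L + (L² + L) = L + (L + L²) = L² + 2*L)
w(J(1 - 1*4))/399 = -3*(2 - 3)/399 = -3*(-1)*(1/399) = 3*(1/399) = 1/133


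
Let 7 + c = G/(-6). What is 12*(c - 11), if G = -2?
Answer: -212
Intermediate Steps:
c = -20/3 (c = -7 - 2/(-6) = -7 - 2*(-⅙) = -7 + ⅓ = -20/3 ≈ -6.6667)
12*(c - 11) = 12*(-20/3 - 11) = 12*(-53/3) = -212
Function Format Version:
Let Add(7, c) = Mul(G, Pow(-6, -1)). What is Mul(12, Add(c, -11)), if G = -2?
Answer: -212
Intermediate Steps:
c = Rational(-20, 3) (c = Add(-7, Mul(-2, Pow(-6, -1))) = Add(-7, Mul(-2, Rational(-1, 6))) = Add(-7, Rational(1, 3)) = Rational(-20, 3) ≈ -6.6667)
Mul(12, Add(c, -11)) = Mul(12, Add(Rational(-20, 3), -11)) = Mul(12, Rational(-53, 3)) = -212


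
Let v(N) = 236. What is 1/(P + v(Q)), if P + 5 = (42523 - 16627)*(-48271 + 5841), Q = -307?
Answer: -1/1098767049 ≈ -9.1011e-10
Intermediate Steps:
P = -1098767285 (P = -5 + (42523 - 16627)*(-48271 + 5841) = -5 + 25896*(-42430) = -5 - 1098767280 = -1098767285)
1/(P + v(Q)) = 1/(-1098767285 + 236) = 1/(-1098767049) = -1/1098767049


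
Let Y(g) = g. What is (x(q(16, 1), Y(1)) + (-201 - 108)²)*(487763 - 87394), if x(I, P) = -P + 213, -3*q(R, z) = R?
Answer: 38312510717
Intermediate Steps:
q(R, z) = -R/3
x(I, P) = 213 - P
(x(q(16, 1), Y(1)) + (-201 - 108)²)*(487763 - 87394) = ((213 - 1*1) + (-201 - 108)²)*(487763 - 87394) = ((213 - 1) + (-309)²)*400369 = (212 + 95481)*400369 = 95693*400369 = 38312510717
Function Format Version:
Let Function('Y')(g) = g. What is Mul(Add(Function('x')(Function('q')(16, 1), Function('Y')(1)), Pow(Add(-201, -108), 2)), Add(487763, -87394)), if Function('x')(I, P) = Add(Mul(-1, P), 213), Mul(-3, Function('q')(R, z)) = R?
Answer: 38312510717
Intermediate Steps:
Function('q')(R, z) = Mul(Rational(-1, 3), R)
Function('x')(I, P) = Add(213, Mul(-1, P))
Mul(Add(Function('x')(Function('q')(16, 1), Function('Y')(1)), Pow(Add(-201, -108), 2)), Add(487763, -87394)) = Mul(Add(Add(213, Mul(-1, 1)), Pow(Add(-201, -108), 2)), Add(487763, -87394)) = Mul(Add(Add(213, -1), Pow(-309, 2)), 400369) = Mul(Add(212, 95481), 400369) = Mul(95693, 400369) = 38312510717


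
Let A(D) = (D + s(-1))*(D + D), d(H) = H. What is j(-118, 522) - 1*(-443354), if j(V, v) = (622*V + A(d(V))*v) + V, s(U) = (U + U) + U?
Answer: 15276072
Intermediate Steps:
s(U) = 3*U (s(U) = 2*U + U = 3*U)
A(D) = 2*D*(-3 + D) (A(D) = (D + 3*(-1))*(D + D) = (D - 3)*(2*D) = (-3 + D)*(2*D) = 2*D*(-3 + D))
j(V, v) = 623*V + 2*V*v*(-3 + V) (j(V, v) = (622*V + (2*V*(-3 + V))*v) + V = (622*V + 2*V*v*(-3 + V)) + V = 623*V + 2*V*v*(-3 + V))
j(-118, 522) - 1*(-443354) = -118*(623 + 2*522*(-3 - 118)) - 1*(-443354) = -118*(623 + 2*522*(-121)) + 443354 = -118*(623 - 126324) + 443354 = -118*(-125701) + 443354 = 14832718 + 443354 = 15276072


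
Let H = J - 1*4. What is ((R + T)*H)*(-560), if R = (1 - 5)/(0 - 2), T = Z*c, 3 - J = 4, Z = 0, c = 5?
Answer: 5600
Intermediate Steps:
J = -1 (J = 3 - 1*4 = 3 - 4 = -1)
T = 0 (T = 0*5 = 0)
H = -5 (H = -1 - 1*4 = -1 - 4 = -5)
R = 2 (R = -4/(-2) = -4*(-½) = 2)
((R + T)*H)*(-560) = ((2 + 0)*(-5))*(-560) = (2*(-5))*(-560) = -10*(-560) = 5600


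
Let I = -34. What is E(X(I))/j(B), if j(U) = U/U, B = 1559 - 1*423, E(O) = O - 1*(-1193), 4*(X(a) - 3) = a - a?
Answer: 1196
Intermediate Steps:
X(a) = 3 (X(a) = 3 + (a - a)/4 = 3 + (¼)*0 = 3 + 0 = 3)
E(O) = 1193 + O (E(O) = O + 1193 = 1193 + O)
B = 1136 (B = 1559 - 423 = 1136)
j(U) = 1
E(X(I))/j(B) = (1193 + 3)/1 = 1196*1 = 1196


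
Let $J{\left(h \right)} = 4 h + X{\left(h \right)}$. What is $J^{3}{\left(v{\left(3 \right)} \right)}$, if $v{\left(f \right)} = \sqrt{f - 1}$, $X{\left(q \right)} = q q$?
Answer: $200 + 176 \sqrt{2} \approx 448.9$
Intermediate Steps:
$X{\left(q \right)} = q^{2}$
$v{\left(f \right)} = \sqrt{-1 + f}$
$J{\left(h \right)} = h^{2} + 4 h$ ($J{\left(h \right)} = 4 h + h^{2} = h^{2} + 4 h$)
$J^{3}{\left(v{\left(3 \right)} \right)} = \left(\sqrt{-1 + 3} \left(4 + \sqrt{-1 + 3}\right)\right)^{3} = \left(\sqrt{2} \left(4 + \sqrt{2}\right)\right)^{3} = 2 \sqrt{2} \left(4 + \sqrt{2}\right)^{3}$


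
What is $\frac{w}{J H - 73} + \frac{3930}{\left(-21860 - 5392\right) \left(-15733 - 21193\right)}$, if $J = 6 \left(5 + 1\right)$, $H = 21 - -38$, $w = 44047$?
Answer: $\frac{7387471332329}{343989396492} \approx 21.476$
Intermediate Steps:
$H = 59$ ($H = 21 + 38 = 59$)
$J = 36$ ($J = 6 \cdot 6 = 36$)
$\frac{w}{J H - 73} + \frac{3930}{\left(-21860 - 5392\right) \left(-15733 - 21193\right)} = \frac{44047}{36 \cdot 59 - 73} + \frac{3930}{\left(-21860 - 5392\right) \left(-15733 - 21193\right)} = \frac{44047}{2124 - 73} + \frac{3930}{\left(-27252\right) \left(-36926\right)} = \frac{44047}{2051} + \frac{3930}{1006307352} = 44047 \cdot \frac{1}{2051} + 3930 \cdot \frac{1}{1006307352} = \frac{44047}{2051} + \frac{655}{167717892} = \frac{7387471332329}{343989396492}$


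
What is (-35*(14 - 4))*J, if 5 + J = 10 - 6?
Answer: 350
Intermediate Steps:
J = -1 (J = -5 + (10 - 6) = -5 + 4 = -1)
(-35*(14 - 4))*J = -35*(14 - 4)*(-1) = -35*10*(-1) = -350*(-1) = 350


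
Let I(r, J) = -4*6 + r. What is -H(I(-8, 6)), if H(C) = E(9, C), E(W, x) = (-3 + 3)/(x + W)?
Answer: 0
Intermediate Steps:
I(r, J) = -24 + r
E(W, x) = 0 (E(W, x) = 0/(W + x) = 0)
H(C) = 0
-H(I(-8, 6)) = -1*0 = 0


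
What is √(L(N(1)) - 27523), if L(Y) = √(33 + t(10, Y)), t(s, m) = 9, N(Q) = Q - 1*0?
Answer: √(-27523 + √42) ≈ 165.88*I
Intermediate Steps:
N(Q) = Q (N(Q) = Q + 0 = Q)
L(Y) = √42 (L(Y) = √(33 + 9) = √42)
√(L(N(1)) - 27523) = √(√42 - 27523) = √(-27523 + √42)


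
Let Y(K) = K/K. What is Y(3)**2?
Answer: 1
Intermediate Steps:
Y(K) = 1
Y(3)**2 = 1**2 = 1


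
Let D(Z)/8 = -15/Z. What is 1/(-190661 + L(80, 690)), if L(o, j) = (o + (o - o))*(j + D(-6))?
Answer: -1/133861 ≈ -7.4704e-6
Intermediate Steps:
D(Z) = -120/Z (D(Z) = 8*(-15/Z) = -120/Z)
L(o, j) = o*(20 + j) (L(o, j) = (o + (o - o))*(j - 120/(-6)) = (o + 0)*(j - 120*(-⅙)) = o*(j + 20) = o*(20 + j))
1/(-190661 + L(80, 690)) = 1/(-190661 + 80*(20 + 690)) = 1/(-190661 + 80*710) = 1/(-190661 + 56800) = 1/(-133861) = -1/133861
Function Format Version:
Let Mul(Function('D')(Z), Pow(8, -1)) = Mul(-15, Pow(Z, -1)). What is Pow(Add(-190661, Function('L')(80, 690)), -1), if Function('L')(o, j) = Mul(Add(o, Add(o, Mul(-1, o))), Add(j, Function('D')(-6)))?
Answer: Rational(-1, 133861) ≈ -7.4704e-6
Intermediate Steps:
Function('D')(Z) = Mul(-120, Pow(Z, -1)) (Function('D')(Z) = Mul(8, Mul(-15, Pow(Z, -1))) = Mul(-120, Pow(Z, -1)))
Function('L')(o, j) = Mul(o, Add(20, j)) (Function('L')(o, j) = Mul(Add(o, Add(o, Mul(-1, o))), Add(j, Mul(-120, Pow(-6, -1)))) = Mul(Add(o, 0), Add(j, Mul(-120, Rational(-1, 6)))) = Mul(o, Add(j, 20)) = Mul(o, Add(20, j)))
Pow(Add(-190661, Function('L')(80, 690)), -1) = Pow(Add(-190661, Mul(80, Add(20, 690))), -1) = Pow(Add(-190661, Mul(80, 710)), -1) = Pow(Add(-190661, 56800), -1) = Pow(-133861, -1) = Rational(-1, 133861)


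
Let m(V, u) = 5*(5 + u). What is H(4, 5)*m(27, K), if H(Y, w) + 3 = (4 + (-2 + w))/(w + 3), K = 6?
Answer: -935/8 ≈ -116.88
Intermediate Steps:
m(V, u) = 25 + 5*u
H(Y, w) = -3 + (2 + w)/(3 + w) (H(Y, w) = -3 + (4 + (-2 + w))/(w + 3) = -3 + (2 + w)/(3 + w))
H(4, 5)*m(27, K) = ((-7 - 2*5)/(3 + 5))*(25 + 5*6) = ((-7 - 10)/8)*(25 + 30) = ((1/8)*(-17))*55 = -17/8*55 = -935/8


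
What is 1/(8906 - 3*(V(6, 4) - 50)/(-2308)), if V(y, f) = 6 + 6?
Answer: 1154/10277467 ≈ 0.00011228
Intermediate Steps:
V(y, f) = 12
1/(8906 - 3*(V(6, 4) - 50)/(-2308)) = 1/(8906 - 3*(12 - 50)/(-2308)) = 1/(8906 - 3*(-38)*(-1/2308)) = 1/(8906 + 114*(-1/2308)) = 1/(8906 - 57/1154) = 1/(10277467/1154) = 1154/10277467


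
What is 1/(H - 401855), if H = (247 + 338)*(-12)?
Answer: -1/408875 ≈ -2.4457e-6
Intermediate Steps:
H = -7020 (H = 585*(-12) = -7020)
1/(H - 401855) = 1/(-7020 - 401855) = 1/(-408875) = -1/408875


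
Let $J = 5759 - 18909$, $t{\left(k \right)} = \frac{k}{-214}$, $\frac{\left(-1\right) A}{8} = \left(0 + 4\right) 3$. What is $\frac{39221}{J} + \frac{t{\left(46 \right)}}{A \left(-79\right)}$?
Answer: $- \frac{15913836649}{5335533600} \approx -2.9826$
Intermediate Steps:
$A = -96$ ($A = - 8 \left(0 + 4\right) 3 = - 8 \cdot 4 \cdot 3 = \left(-8\right) 12 = -96$)
$t{\left(k \right)} = - \frac{k}{214}$ ($t{\left(k \right)} = k \left(- \frac{1}{214}\right) = - \frac{k}{214}$)
$J = -13150$
$\frac{39221}{J} + \frac{t{\left(46 \right)}}{A \left(-79\right)} = \frac{39221}{-13150} + \frac{\left(- \frac{1}{214}\right) 46}{\left(-96\right) \left(-79\right)} = 39221 \left(- \frac{1}{13150}\right) - \frac{23}{107 \cdot 7584} = - \frac{39221}{13150} - \frac{23}{811488} = - \frac{15913836649}{5335533600}$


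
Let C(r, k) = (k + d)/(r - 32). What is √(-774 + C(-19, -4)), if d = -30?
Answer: 4*I*√435/3 ≈ 27.809*I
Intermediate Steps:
C(r, k) = (-30 + k)/(-32 + r) (C(r, k) = (k - 30)/(r - 32) = (-30 + k)/(-32 + r))
√(-774 + C(-19, -4)) = √(-774 + (-30 - 4)/(-32 - 19)) = √(-774 - 34/(-51)) = √(-774 - 1/51*(-34)) = √(-774 + ⅔) = √(-2320/3) = 4*I*√435/3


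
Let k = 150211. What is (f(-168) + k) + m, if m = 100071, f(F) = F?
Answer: 250114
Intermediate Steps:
(f(-168) + k) + m = (-168 + 150211) + 100071 = 150043 + 100071 = 250114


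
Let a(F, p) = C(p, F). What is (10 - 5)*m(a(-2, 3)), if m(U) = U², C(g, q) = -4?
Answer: 80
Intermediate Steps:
a(F, p) = -4
(10 - 5)*m(a(-2, 3)) = (10 - 5)*(-4)² = 5*16 = 80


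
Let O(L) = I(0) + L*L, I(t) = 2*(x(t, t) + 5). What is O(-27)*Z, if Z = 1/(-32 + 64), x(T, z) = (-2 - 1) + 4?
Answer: 741/32 ≈ 23.156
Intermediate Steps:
x(T, z) = 1 (x(T, z) = -3 + 4 = 1)
Z = 1/32 ≈ 0.031250
I(t) = 12 (I(t) = 2*(1 + 5) = 2*6 = 12)
O(L) = 12 + L**2 (O(L) = 12 + L*L = 12 + L**2)
O(-27)*Z = (12 + (-27)**2)*(1/32) = (12 + 729)*(1/32) = 741*(1/32) = 741/32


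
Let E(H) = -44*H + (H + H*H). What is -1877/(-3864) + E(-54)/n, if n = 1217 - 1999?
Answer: -408083/65688 ≈ -6.2124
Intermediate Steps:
n = -782
E(H) = H**2 - 43*H (E(H) = -44*H + (H + H**2) = H**2 - 43*H)
-1877/(-3864) + E(-54)/n = -1877/(-3864) - 54*(-43 - 54)/(-782) = -1877*(-1/3864) - 54*(-97)*(-1/782) = 1877/3864 + 5238*(-1/782) = 1877/3864 - 2619/391 = -408083/65688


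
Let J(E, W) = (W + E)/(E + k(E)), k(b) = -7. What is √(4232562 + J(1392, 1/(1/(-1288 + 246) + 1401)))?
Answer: 2*√4325677132026526242564985/2021879785 ≈ 2057.3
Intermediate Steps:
J(E, W) = (E + W)/(-7 + E) (J(E, W) = (W + E)/(E - 7) = (E + W)/(-7 + E))
√(4232562 + J(1392, 1/(1/(-1288 + 246) + 1401))) = √(4232562 + (1392 + 1/(1/(-1288 + 246) + 1401))/(-7 + 1392)) = √(4232562 + (1392 + 1/(1/(-1042) + 1401))/1385) = √(4232562 + (1392 + 1/(-1/1042 + 1401))/1385) = √(4232562 + (1392 + 1/(1459841/1042))/1385) = √(4232562 + (1392 + 1042/1459841)/1385) = √(4232562 + (1/1385)*(2032099714/1459841)) = √(4232562 + 2032099714/2021879785) = √(8557733578658884/2021879785) = 2*√4325677132026526242564985/2021879785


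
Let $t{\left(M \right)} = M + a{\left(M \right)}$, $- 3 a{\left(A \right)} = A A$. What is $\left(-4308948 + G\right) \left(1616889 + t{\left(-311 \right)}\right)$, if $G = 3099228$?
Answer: $-1916604962120$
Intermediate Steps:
$a{\left(A \right)} = - \frac{A^{2}}{3}$ ($a{\left(A \right)} = - \frac{A A}{3} = - \frac{A^{2}}{3}$)
$t{\left(M \right)} = M - \frac{M^{2}}{3}$
$\left(-4308948 + G\right) \left(1616889 + t{\left(-311 \right)}\right) = \left(-4308948 + 3099228\right) \left(1616889 + \frac{1}{3} \left(-311\right) \left(3 - -311\right)\right) = - 1209720 \left(1616889 + \frac{1}{3} \left(-311\right) \left(3 + 311\right)\right) = - 1209720 \left(1616889 + \frac{1}{3} \left(-311\right) 314\right) = - 1209720 \left(1616889 - \frac{97654}{3}\right) = \left(-1209720\right) \frac{4753013}{3} = -1916604962120$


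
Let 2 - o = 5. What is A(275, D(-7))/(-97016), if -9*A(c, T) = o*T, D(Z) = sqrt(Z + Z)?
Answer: -I*sqrt(14)/291048 ≈ -1.2856e-5*I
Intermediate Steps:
o = -3 (o = 2 - 1*5 = 2 - 5 = -3)
D(Z) = sqrt(2)*sqrt(Z) (D(Z) = sqrt(2*Z) = sqrt(2)*sqrt(Z))
A(c, T) = T/3 (A(c, T) = -(-1)*T/3 = T/3)
A(275, D(-7))/(-97016) = ((sqrt(2)*sqrt(-7))/3)/(-97016) = ((sqrt(2)*(I*sqrt(7)))/3)*(-1/97016) = ((I*sqrt(14))/3)*(-1/97016) = (I*sqrt(14)/3)*(-1/97016) = -I*sqrt(14)/291048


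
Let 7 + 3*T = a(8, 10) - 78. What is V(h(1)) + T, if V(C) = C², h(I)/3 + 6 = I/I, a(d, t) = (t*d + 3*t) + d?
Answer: 236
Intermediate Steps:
a(d, t) = d + 3*t + d*t (a(d, t) = (d*t + 3*t) + d = (3*t + d*t) + d = d + 3*t + d*t)
T = 11 (T = -7/3 + ((8 + 3*10 + 8*10) - 78)/3 = -7/3 + ((8 + 30 + 80) - 78)/3 = -7/3 + (118 - 78)/3 = -7/3 + (⅓)*40 = -7/3 + 40/3 = 11)
h(I) = -15 (h(I) = -18 + 3*(I/I) = -18 + 3*1 = -18 + 3 = -15)
V(h(1)) + T = (-15)² + 11 = 225 + 11 = 236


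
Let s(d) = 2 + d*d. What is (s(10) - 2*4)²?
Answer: 8836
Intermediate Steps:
s(d) = 2 + d²
(s(10) - 2*4)² = ((2 + 10²) - 2*4)² = ((2 + 100) - 8)² = (102 - 8)² = 94² = 8836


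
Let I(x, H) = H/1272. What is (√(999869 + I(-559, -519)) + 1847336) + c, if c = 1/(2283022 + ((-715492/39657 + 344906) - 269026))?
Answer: 172811375836110649/93546261122 + √44938093998/212 ≈ 1.8483e+6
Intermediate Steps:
c = 39657/93546261122 (c = 1/(2283022 + ((-715492*1/39657 + 344906) - 269026)) = 1/(2283022 + ((-715492/39657 + 344906) - 269026)) = 1/(2283022 + (13677221750/39657 - 269026)) = 1/(2283022 + 3008457668/39657) = 1/(93546261122/39657) = 39657/93546261122 ≈ 4.2393e-7)
I(x, H) = H/1272 (I(x, H) = H*(1/1272) = H/1272)
(√(999869 + I(-559, -519)) + 1847336) + c = (√(999869 + (1/1272)*(-519)) + 1847336) + 39657/93546261122 = (√(999869 - 173/424) + 1847336) + 39657/93546261122 = (√(423944283/424) + 1847336) + 39657/93546261122 = (√44938093998/212 + 1847336) + 39657/93546261122 = (1847336 + √44938093998/212) + 39657/93546261122 = 172811375836110649/93546261122 + √44938093998/212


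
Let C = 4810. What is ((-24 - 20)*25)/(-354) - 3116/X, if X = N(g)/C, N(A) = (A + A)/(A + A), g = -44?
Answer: -2652868370/177 ≈ -1.4988e+7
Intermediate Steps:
N(A) = 1 (N(A) = (2*A)/((2*A)) = (2*A)*(1/(2*A)) = 1)
X = 1/4810 ≈ 0.00020790
((-24 - 20)*25)/(-354) - 3116/X = ((-24 - 20)*25)/(-354) - 3116/1/4810 = -44*25*(-1/354) - 3116*4810 = -1100*(-1/354) - 14987960 = 550/177 - 14987960 = -2652868370/177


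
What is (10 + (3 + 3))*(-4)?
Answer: -64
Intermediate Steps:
(10 + (3 + 3))*(-4) = (10 + 6)*(-4) = 16*(-4) = -64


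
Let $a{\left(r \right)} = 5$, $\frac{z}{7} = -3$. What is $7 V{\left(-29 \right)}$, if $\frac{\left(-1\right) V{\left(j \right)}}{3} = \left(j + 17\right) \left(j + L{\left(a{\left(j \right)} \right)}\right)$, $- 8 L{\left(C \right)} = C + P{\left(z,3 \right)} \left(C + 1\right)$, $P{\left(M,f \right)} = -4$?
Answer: $- \frac{13419}{2} \approx -6709.5$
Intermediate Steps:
$z = -21$ ($z = 7 \left(-3\right) = -21$)
$L{\left(C \right)} = \frac{1}{2} + \frac{3 C}{8}$ ($L{\left(C \right)} = - \frac{C - 4 \left(C + 1\right)}{8} = - \frac{C - 4 \left(1 + C\right)}{8} = - \frac{C - \left(4 + 4 C\right)}{8} = - \frac{-4 - 3 C}{8} = \frac{1}{2} + \frac{3 C}{8}$)
$V{\left(j \right)} = - 3 \left(17 + j\right) \left(\frac{19}{8} + j\right)$ ($V{\left(j \right)} = - 3 \left(j + 17\right) \left(j + \left(\frac{1}{2} + \frac{3}{8} \cdot 5\right)\right) = - 3 \left(17 + j\right) \left(j + \left(\frac{1}{2} + \frac{15}{8}\right)\right) = - 3 \left(17 + j\right) \left(j + \frac{19}{8}\right) = - 3 \left(17 + j\right) \left(\frac{19}{8} + j\right)$)
$7 V{\left(-29 \right)} = 7 \left(- \frac{969}{8} - 3 \left(-29\right)^{2} - - \frac{13485}{8}\right) = 7 \left(- \frac{969}{8} - 2523 + \frac{13485}{8}\right) = 7 \left(- \frac{1917}{2}\right) = - \frac{13419}{2}$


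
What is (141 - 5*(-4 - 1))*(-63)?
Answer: -10458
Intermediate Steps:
(141 - 5*(-4 - 1))*(-63) = (141 - 5*(-5))*(-63) = (141 + 25)*(-63) = 166*(-63) = -10458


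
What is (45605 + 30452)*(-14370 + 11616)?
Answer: -209460978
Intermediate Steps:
(45605 + 30452)*(-14370 + 11616) = 76057*(-2754) = -209460978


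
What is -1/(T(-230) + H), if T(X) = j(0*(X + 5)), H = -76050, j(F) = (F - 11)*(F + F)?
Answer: 1/76050 ≈ 1.3149e-5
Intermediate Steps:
j(F) = 2*F*(-11 + F) (j(F) = (-11 + F)*(2*F) = 2*F*(-11 + F))
T(X) = 0 (T(X) = 2*(0*(X + 5))*(-11 + 0*(X + 5)) = 2*(0*(5 + X))*(-11 + 0*(5 + X)) = 2*0*(-11 + 0) = 2*0*(-11) = 0)
-1/(T(-230) + H) = -1/(0 - 76050) = -1/(-76050) = -1*(-1/76050) = 1/76050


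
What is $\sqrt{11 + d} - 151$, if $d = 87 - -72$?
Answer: $-151 + \sqrt{170} \approx -137.96$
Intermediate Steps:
$d = 159$ ($d = 87 + 72 = 159$)
$\sqrt{11 + d} - 151 = \sqrt{11 + 159} - 151 = \sqrt{170} - 151 = -151 + \sqrt{170}$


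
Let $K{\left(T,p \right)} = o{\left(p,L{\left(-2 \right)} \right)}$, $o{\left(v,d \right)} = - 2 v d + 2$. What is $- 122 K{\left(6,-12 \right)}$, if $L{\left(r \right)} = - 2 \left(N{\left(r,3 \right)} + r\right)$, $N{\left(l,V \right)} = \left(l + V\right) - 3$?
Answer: $-23668$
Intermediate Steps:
$N{\left(l,V \right)} = -3 + V + l$ ($N{\left(l,V \right)} = \left(V + l\right) - 3 = -3 + V + l$)
$L{\left(r \right)} = - 4 r$ ($L{\left(r \right)} = - 2 \left(\left(-3 + 3 + r\right) + r\right) = - 2 \left(r + r\right) = - 2 \cdot 2 r = - 4 r$)
$o{\left(v,d \right)} = 2 - 2 d v$ ($o{\left(v,d \right)} = - 2 d v + 2 = 2 - 2 d v$)
$K{\left(T,p \right)} = 2 - 16 p$ ($K{\left(T,p \right)} = 2 - 2 \left(\left(-4\right) \left(-2\right)\right) p = 2 - 16 p$)
$- 122 K{\left(6,-12 \right)} = - 122 \left(2 - -192\right) = - 122 \left(2 + 192\right) = \left(-122\right) 194 = -23668$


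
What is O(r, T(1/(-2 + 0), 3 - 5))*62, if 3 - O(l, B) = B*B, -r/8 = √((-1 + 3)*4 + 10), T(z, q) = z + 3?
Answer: -403/2 ≈ -201.50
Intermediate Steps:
T(z, q) = 3 + z
r = -24*√2 (r = -8*√((-1 + 3)*4 + 10) = -8*√(2*4 + 10) = -8*√(8 + 10) = -24*√2 ≈ -33.941)
O(l, B) = 3 - B² (O(l, B) = 3 - B*B = 3 - B²)
O(r, T(1/(-2 + 0), 3 - 5))*62 = (3 - (3 + 1/(-2 + 0))²)*62 = (3 - (3 + 1/(-2))²)*62 = (3 - (3 - ½)²)*62 = (3 - (5/2)²)*62 = (3 - 1*25/4)*62 = (3 - 25/4)*62 = -13/4*62 = -403/2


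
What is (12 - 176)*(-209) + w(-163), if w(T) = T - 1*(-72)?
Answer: 34185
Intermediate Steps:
w(T) = 72 + T (w(T) = T + 72 = 72 + T)
(12 - 176)*(-209) + w(-163) = (12 - 176)*(-209) + (72 - 163) = -164*(-209) - 91 = 34276 - 91 = 34185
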